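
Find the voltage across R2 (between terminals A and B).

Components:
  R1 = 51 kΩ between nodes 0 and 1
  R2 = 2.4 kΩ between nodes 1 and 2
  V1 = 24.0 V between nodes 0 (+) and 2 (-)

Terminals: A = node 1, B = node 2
R1 and R2 are in series across V1 (node 0 → node 1 → node 2), and the output A–B is taken across R2, so this is a voltage divider.
Series current: I = V1/(R1 + R2) = 24/(51000 + 2400) = 24/53400 = 0.0004494 A
V_R2 = I × R2 = V1 × R2/(R1 + R2) = 24 × 2400/53400 = 1.079 V

Final answer: 1.079 V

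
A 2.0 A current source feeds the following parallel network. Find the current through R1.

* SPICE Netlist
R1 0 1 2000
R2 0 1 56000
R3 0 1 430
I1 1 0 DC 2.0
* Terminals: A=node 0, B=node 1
All resistors sit directly between nodes 0 and 1, so they are in parallel and share one voltage V; the full source current 2 A splits among them.
1/R_par = 1/2000 + 1/56000 + 1/430 = 0.002843 S  =>  R_par = 351.7 Ω
V = I × R_par = 2 × 351.7 = 703.4 V
I_R1 = V/R1 = 703.4/2000 = 0.3517 A

Final answer: 0.3517 A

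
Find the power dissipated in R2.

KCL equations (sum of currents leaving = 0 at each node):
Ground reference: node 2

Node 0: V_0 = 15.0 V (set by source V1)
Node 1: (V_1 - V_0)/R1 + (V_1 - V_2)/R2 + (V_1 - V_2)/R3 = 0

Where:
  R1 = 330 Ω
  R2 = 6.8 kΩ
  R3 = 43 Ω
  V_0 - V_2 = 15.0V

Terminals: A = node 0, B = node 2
Nodal analysis, taking node 2 as the 0 V reference.
Source V1 fixes V_0 = 15 V.
KCL at each unknown node (sum of currents leaving = 0; resistances in Ω):
  Node 1: (V_1 - 15)/330 + (V_1 - 0)/6800 + (V_1 - 0)/43 = 0
Collecting terms: 0.02643 × V_1 = 0.04545  =>  V_1 = 1.72 V
I_R2 = (V_1 - V_2)/R2 = (1.72 - 0)/6800 = 0.0002529 A
P_R2 = I_R2² × R2 = (0.0002529)² × 6800 = 0.0004349 W

Final answer: 0.0004349 W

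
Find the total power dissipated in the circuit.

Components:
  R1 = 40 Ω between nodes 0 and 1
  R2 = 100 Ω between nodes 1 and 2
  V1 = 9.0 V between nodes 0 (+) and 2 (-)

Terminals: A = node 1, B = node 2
Nodal analysis, taking node 2 as the 0 V reference.
Source V1 fixes V_0 = 9 V.
KCL at each unknown node (sum of currents leaving = 0; resistances in Ω):
  Node 1: (V_1 - 9)/40 + (V_1 - 0)/100 = 0
Collecting terms: 0.035 × V_1 = 0.225  =>  V_1 = 6.429 V
Power in each resistor, P = (ΔV)²/R:
  P_R1 = (9 - 6.429)²/40 = 0.1653 W
  P_R2 = (6.429 - 0)²/100 = 0.4133 W
P_total = P_R1 + P_R2 = 0.5786 W

Final answer: 0.5786 W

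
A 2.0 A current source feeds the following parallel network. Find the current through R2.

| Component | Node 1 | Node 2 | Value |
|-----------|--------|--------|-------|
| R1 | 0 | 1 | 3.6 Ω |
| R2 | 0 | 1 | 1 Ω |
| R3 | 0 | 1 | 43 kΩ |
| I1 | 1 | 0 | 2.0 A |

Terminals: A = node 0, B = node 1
All resistors sit directly between nodes 0 and 1, so they are in parallel and share one voltage V; the full source current 2 A splits among them.
1/R_par = 1/3.6 + 1/1 + 1/43000 = 1.278 S  =>  R_par = 0.7826 Ω
V = I × R_par = 2 × 0.7826 = 1.565 V
I_R2 = V/R2 = 1.565/1 = 1.565 A

Final answer: 1.565 A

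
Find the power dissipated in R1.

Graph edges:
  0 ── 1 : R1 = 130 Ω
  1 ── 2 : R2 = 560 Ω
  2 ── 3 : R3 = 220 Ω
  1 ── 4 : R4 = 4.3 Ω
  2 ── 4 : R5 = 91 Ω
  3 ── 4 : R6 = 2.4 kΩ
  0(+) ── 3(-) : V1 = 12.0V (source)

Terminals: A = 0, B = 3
Nodal analysis, taking node 3 as the 0 V reference.
Source V1 fixes V_0 = 12 V.
KCL at each unknown node (sum of currents leaving = 0; resistances in Ω):
  Node 1: (V_1 - 12)/130 + (V_1 - V_2)/560 + (V_1 - V_4)/4.3 = 0
  Node 2: (V_2 - V_1)/560 + (V_2 - 0)/220 + (V_2 - V_4)/91 = 0
  Node 4: (V_4 - V_1)/4.3 + (V_4 - V_2)/91 + (V_4 - 0)/2400 = 0
Collecting terms (coefficients in siemens):
  0.242·V_1 - 0.001786·V_2 - 0.2326·V_4 = 0.09231
  0.01732·V_2 - 0.001786·V_1 - 0.01099·V_4 = 0
  0.244·V_4 - 0.2326·V_1 - 0.01099·V_2 = 0
Solving these 3 simultaneous equations (Gaussian elimination) gives:
  V_1 = 8.086 V, V_2 = 5.893 V, V_4 = 7.974 V
I_R1 = (V_0 - V_1)/R1 = (12 - 8.086)/130 = 0.03011 A
P_R1 = I_R1² × R1 = (0.03011)² × 130 = 0.1178 W

Final answer: 0.1178 W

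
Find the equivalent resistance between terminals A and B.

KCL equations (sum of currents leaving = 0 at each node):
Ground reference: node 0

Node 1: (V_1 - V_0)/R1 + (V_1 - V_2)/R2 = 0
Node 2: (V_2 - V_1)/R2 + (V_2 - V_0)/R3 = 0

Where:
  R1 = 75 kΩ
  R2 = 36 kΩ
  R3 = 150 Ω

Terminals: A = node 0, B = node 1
Reduce the network between node 0 (A) and node 1 (B) by series/parallel combination:
  Rs1 = R3 + R2 (series, joined only at node 2) = 150 + 36000 = 36150 Ω
  Rp1 = R1 ‖ Rs1 (parallel, both between nodes 0 and 1) = 1/(1/75000 + 1/36150) = 24390 Ω
R_eq = 24.39 kΩ

Final answer: 24.39 kΩ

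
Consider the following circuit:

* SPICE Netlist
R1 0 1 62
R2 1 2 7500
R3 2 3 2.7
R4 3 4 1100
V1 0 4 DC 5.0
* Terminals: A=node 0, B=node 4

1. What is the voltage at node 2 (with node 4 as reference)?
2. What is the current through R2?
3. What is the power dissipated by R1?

Nodal analysis, taking node 4 as the 0 V reference.
Source V1 fixes V_0 = 5 V.
KCL at each unknown node (sum of currents leaving = 0; resistances in Ω):
  Node 1: (V_1 - 5)/62 + (V_1 - V_2)/7500 = 0
  Node 2: (V_2 - V_1)/7500 + (V_2 - V_3)/2.7 = 0
  Node 3: (V_3 - V_2)/2.7 + (V_3 - 0)/1100 = 0
Collecting terms (coefficients in siemens):
  0.01626·V_1 - 0.0001333·V_2 = 0.08065
  0.3705·V_2 - 0.0001333·V_1 - 0.3704·V_3 = 0
  0.3713·V_3 - 0.3704·V_2 = 0
Solving these 3 simultaneous equations (Gaussian elimination) gives:
  V_1 = 4.964 V, V_2 = 0.6363 V, V_3 = 0.6348 V
Part 1:
  Read off the nodal solution: V_2 = 0.6363 V
Part 2:
  I_R2 = (V_1 - V_2)/R2 = (4.964 - 0.6363)/7500 = 0.0005771 A
  Magnitude: I_R2 = 0.0005771 A
Part 3:
  I_R1 = (V_0 - V_1)/R1 = (5 - 4.964)/62 = 0.0005771 A
  P_R1 = I_R1² × R1 = (0.0005771)² × 62 = 0.00002065 W

Final answers:
1. V_2 = 0.6363 V
2. I_R2 = 0.0005771 A
3. P_R1 = 2.065e-05 W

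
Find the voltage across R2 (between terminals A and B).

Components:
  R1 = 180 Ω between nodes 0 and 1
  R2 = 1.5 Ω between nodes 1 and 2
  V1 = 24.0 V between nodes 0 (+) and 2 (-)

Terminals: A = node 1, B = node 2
R1 and R2 are in series across V1 (node 0 → node 1 → node 2), and the output A–B is taken across R2, so this is a voltage divider.
Series current: I = V1/(R1 + R2) = 24/(180 + 1.5) = 24/181.5 = 0.1322 A
V_R2 = I × R2 = V1 × R2/(R1 + R2) = 24 × 1.5/181.5 = 0.1983 V

Final answer: 0.1983 V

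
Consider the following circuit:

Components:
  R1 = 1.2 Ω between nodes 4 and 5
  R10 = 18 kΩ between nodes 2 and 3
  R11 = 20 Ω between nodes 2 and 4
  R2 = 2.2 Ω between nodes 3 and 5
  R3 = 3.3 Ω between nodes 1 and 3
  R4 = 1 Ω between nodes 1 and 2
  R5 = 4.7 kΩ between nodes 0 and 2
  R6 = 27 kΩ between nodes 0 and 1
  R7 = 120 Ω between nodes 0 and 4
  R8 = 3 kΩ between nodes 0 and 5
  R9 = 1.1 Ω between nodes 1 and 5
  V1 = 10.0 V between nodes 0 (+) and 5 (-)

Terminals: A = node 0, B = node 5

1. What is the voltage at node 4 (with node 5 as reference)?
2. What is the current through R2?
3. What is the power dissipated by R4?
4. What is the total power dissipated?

Nodal analysis, taking node 5 as the 0 V reference.
Source V1 fixes V_0 = 10 V.
KCL at each unknown node (sum of currents leaving = 0; resistances in Ω):
  Node 1: (V_1 - V_3)/3.3 + (V_1 - V_2)/1 + (V_1 - 10)/27000 + (V_1 - 0)/1.1 = 0
  Node 2: (V_2 - V_1)/1 + (V_2 - 10)/4700 + (V_2 - V_3)/18000 + (V_2 - V_4)/20 = 0
  Node 3: (V_3 - 0)/2.2 + (V_3 - V_1)/3.3 + (V_3 - V_2)/18000 = 0
  Node 4: (V_4 - 0)/1.2 + (V_4 - 10)/120 + (V_4 - V_2)/20 = 0
Collecting terms (coefficients in siemens):
  2.212·V_1 - 1·V_2 - 0.303·V_3 = 0.0003704
  1.05·V_2 - 1·V_1 - 0.00005556·V_3 - 0.05·V_4 = 0.002128
  0.7576·V_3 - 0.303·V_1 - 0.00005556·V_2 = 0
  0.8917·V_4 - 0.05·V_2 = 0.08333
Solving these 4 simultaneous equations (Gaussian elimination) gives:
  V_1 = 0.00604 V, V_2 = 0.01226 V, V_3 = 0.002417 V, V_4 = 0.09415 V
Part 1:
  Read off the nodal solution: V_4 = 0.09415 V
Part 2:
  I_R2 = (V_3 - V_5)/R2 = (0.002417 - 0)/2.2 = 0.001099 A
  Magnitude: I_R2 = 0.001099 A
Part 3:
  I_R4 = (V_1 - V_2)/R4 = (0.00604 - 0.01226)/1 = -0.006219 A
  P_R4 = I_R4² × R4 = (-0.006219)² × 1 = 0.00003867 W
Part 4:
  Power in each resistor, P = (ΔV)²/R:
    P_R1 = (0.09415 - 0)²/1.2 = 0.007386 W
    P_R2 = (0.002417 - 0)²/2.2 = 0.000002655 W
    P_R3 = (0.00604 - 0.002417)²/3.3 = 0.000003978 W
    P_R4 = (0.00604 - 0.01226)²/1 = 0.00003867 W
    P_R5 = (10 - 0.01226)²/4700 = 0.02122 W
    P_R6 = (10 - 0.00604)²/27000 = 0.003699 W
    P_R7 = (10 - 0.09415)²/120 = 0.8177 W
    P_R8 = (10 - 0)²/3000 = 0.03333 W
    P_R9 = (0.00604 - 0)²/1.1 = 0.00003317 W
    P_R10 = (0.01226 - 0.002417)²/18000 = 0.000000005382 W
    P_R11 = (0.01226 - 0.09415)²/20 = 0.0003353 W
  P_total = P_R1 + P_R2 + P_R3 + P_R4 + P_R5 + P_R6 + P_R7 + P_R8 + P_R9 + P_R10 + P_R11 = 0.8838 W

Final answers:
1. V_4 = 0.09415 V
2. I_R2 = 0.001099 A
3. P_R4 = 3.867e-05 W
4. P_total = 0.8838 W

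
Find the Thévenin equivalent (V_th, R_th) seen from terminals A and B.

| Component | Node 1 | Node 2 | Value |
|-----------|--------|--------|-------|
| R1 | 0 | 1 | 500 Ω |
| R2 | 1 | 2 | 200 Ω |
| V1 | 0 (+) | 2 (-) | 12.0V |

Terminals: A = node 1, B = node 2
Step 1 — V_th is the open-circuit voltage V_A - V_B (nothing connected across the terminals).
Nodal analysis, taking node 2 as the 0 V reference.
Source V1 fixes V_0 = 12 V.
KCL at each unknown node (sum of currents leaving = 0; resistances in Ω):
  Node 1: (V_1 - 12)/500 + (V_1 - 0)/200 = 0
Collecting terms: 0.007 × V_1 = 0.024  =>  V_1 = 3.429 V
V_th = V_1 - V_2 = 3.429 - 0 = 3.429 V
Step 2 — R_th: zero the source — replace V1 by a short circuit (node 2 merges into node 0) — and find the resistance seen between A (node 1) and B (node 0).
Reduce the network between node 1 (A) and node 0 (B) by series/parallel combination:
  Rp1 = R1 ‖ R2 (parallel, both between nodes 0 and 1) = 1/(1/500 + 1/200) = 142.9 Ω
R_th = 142.9 Ω

Final answer: V_th = 3.429 V, R_th = 142.9 Ω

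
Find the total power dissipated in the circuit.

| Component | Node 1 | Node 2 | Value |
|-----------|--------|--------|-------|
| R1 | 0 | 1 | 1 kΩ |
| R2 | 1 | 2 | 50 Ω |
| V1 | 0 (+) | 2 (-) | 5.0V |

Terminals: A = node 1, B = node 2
Nodal analysis, taking node 2 as the 0 V reference.
Source V1 fixes V_0 = 5 V.
KCL at each unknown node (sum of currents leaving = 0; resistances in Ω):
  Node 1: (V_1 - 5)/1000 + (V_1 - 0)/50 = 0
Collecting terms: 0.021 × V_1 = 0.005  =>  V_1 = 0.2381 V
Power in each resistor, P = (ΔV)²/R:
  P_R1 = (5 - 0.2381)²/1000 = 0.02268 W
  P_R2 = (0.2381 - 0)²/50 = 0.001134 W
P_total = P_R1 + P_R2 = 0.02381 W

Final answer: 0.02381 W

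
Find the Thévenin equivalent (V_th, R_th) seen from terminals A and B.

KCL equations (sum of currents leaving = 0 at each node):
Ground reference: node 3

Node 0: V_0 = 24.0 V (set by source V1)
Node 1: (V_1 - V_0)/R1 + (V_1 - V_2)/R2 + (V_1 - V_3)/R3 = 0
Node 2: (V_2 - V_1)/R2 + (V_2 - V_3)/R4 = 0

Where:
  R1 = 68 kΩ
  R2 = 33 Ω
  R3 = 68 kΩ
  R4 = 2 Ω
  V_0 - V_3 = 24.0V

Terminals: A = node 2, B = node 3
Step 1 — V_th is the open-circuit voltage V_A - V_B (nothing connected across the terminals).
Nodal analysis, taking node 3 as the 0 V reference.
Source V1 fixes V_0 = 24 V.
KCL at each unknown node (sum of currents leaving = 0; resistances in Ω):
  Node 1: (V_1 - 24)/68000 + (V_1 - V_2)/33 + (V_1 - 0)/68000 = 0
  Node 2: (V_2 - V_1)/33 + (V_2 - 0)/2 = 0
Collecting terms (coefficients in siemens):
  0.03033·V_1 - 0.0303·V_2 = 0.0003529
  0.5303·V_2 - 0.0303·V_1 = 0
Determinant D = (0.03033)(0.5303) - (-0.0303)(-0.0303) = 0.01517
V_1 = [(0.0003529)(0.5303) - (-0.0303)(0)]/D = 0.01234 V
V_2 = [(0.03033)(0) - (0.0003529)(-0.0303)]/D = 0.0007052 V
V_th = V_2 - V_3 = 0.0007052 - 0 = 0.0007052 V
Step 2 — R_th: zero the source — replace V1 by a short circuit (node 3 merges into node 0) — and find the resistance seen between A (node 2) and B (node 0).
Reduce the network between node 2 (A) and node 0 (B) by series/parallel combination:
  Rp1 = R1 ‖ R3 (parallel, both between nodes 0 and 1) = 1/(1/68000 + 1/68000) = 34000 Ω
  Rs1 = R2 + Rp1 (series, joined only at node 1) = 33 + 34000 = 34030 Ω
  Rp2 = R4 ‖ Rs1 (parallel, both between nodes 0 and 2) = 1/(1/2 + 1/34030) = 2 Ω
R_th = 2 Ω

Final answer: V_th = 0.0007052 V, R_th = 2 Ω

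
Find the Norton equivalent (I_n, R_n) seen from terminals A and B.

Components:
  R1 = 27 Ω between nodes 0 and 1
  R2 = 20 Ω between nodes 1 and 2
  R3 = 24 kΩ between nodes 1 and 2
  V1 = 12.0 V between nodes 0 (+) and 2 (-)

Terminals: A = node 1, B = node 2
Find the Thévenin equivalent first; then I_n = V_th/R_th and R_n = R_th.
Step 1 — V_th is the open-circuit voltage V_A - V_B (nothing connected across the terminals).
Nodal analysis, taking node 2 as the 0 V reference.
Source V1 fixes V_0 = 12 V.
KCL at each unknown node (sum of currents leaving = 0; resistances in Ω):
  Node 1: (V_1 - 12)/27 + (V_1 - 0)/20 + (V_1 - 0)/24000 = 0
Collecting terms: 0.08708 × V_1 = 0.4444  =>  V_1 = 5.104 V
V_th = V_1 - V_2 = 5.104 - 0 = 5.104 V
Step 2 — R_th: zero the source — replace V1 by a short circuit (node 2 merges into node 0) — and find the resistance seen between A (node 1) and B (node 0).
Reduce the network between node 1 (A) and node 0 (B) by series/parallel combination:
  Rp1 = R1 ‖ R2 ‖ R3 (parallel, all between nodes 0 and 1) = 1/(1/27 + 1/20 + 1/24000) = 11.48 Ω
R_th = 11.48 Ω
I_n = V_th/R_th = 5.104/11.48 = 0.4444 A, and R_n = R_th = 11.48 Ω

Final answer: I_n = 0.4444 A, R_n = 11.48 Ω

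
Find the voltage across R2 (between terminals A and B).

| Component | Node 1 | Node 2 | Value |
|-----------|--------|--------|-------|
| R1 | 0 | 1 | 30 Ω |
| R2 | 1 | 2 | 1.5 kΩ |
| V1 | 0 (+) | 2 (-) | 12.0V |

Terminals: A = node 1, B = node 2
R1 and R2 are in series across V1 (node 0 → node 1 → node 2), and the output A–B is taken across R2, so this is a voltage divider.
Series current: I = V1/(R1 + R2) = 12/(30 + 1500) = 12/1530 = 0.007843 A
V_R2 = I × R2 = V1 × R2/(R1 + R2) = 12 × 1500/1530 = 11.76 V

Final answer: 11.76 V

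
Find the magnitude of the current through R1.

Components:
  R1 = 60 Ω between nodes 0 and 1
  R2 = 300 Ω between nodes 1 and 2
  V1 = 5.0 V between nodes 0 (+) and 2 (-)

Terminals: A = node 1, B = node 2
Nodal analysis, taking node 2 as the 0 V reference.
Source V1 fixes V_0 = 5 V.
KCL at each unknown node (sum of currents leaving = 0; resistances in Ω):
  Node 1: (V_1 - 5)/60 + (V_1 - 0)/300 = 0
Collecting terms: 0.02 × V_1 = 0.08333  =>  V_1 = 4.167 V
I_R1 = (V_0 - V_1)/R1 = (5 - 4.167)/60 = 0.01389 A
|I_R1| = 0.01389 A

Final answer: |I_R1| = 0.01389 A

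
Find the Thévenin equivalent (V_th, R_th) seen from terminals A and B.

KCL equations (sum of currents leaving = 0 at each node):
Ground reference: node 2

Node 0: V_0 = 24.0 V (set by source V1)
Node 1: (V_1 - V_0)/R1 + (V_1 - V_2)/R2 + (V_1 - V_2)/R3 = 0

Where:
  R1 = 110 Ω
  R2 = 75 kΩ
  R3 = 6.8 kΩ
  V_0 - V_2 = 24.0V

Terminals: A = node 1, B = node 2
Step 1 — V_th is the open-circuit voltage V_A - V_B (nothing connected across the terminals).
Nodal analysis, taking node 2 as the 0 V reference.
Source V1 fixes V_0 = 24 V.
KCL at each unknown node (sum of currents leaving = 0; resistances in Ω):
  Node 1: (V_1 - 24)/110 + (V_1 - 0)/75000 + (V_1 - 0)/6800 = 0
Collecting terms: 0.009251 × V_1 = 0.2182  =>  V_1 = 23.58 V
V_th = V_1 - V_2 = 23.58 - 0 = 23.58 V
Step 2 — R_th: zero the source — replace V1 by a short circuit (node 2 merges into node 0) — and find the resistance seen between A (node 1) and B (node 0).
Reduce the network between node 1 (A) and node 0 (B) by series/parallel combination:
  Rp1 = R1 ‖ R2 ‖ R3 (parallel, all between nodes 0 and 1) = 1/(1/110 + 1/75000 + 1/6800) = 108.1 Ω
R_th = 108.1 Ω

Final answer: V_th = 23.58 V, R_th = 108.1 Ω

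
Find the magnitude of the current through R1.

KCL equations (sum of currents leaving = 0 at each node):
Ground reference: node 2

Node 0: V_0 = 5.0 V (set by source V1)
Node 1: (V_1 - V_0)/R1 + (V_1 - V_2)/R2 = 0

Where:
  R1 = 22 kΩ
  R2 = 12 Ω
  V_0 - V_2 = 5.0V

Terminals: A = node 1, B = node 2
Nodal analysis, taking node 2 as the 0 V reference.
Source V1 fixes V_0 = 5 V.
KCL at each unknown node (sum of currents leaving = 0; resistances in Ω):
  Node 1: (V_1 - 5)/22000 + (V_1 - 0)/12 = 0
Collecting terms: 0.08338 × V_1 = 0.0002273  =>  V_1 = 0.002726 V
I_R1 = (V_0 - V_1)/R1 = (5 - 0.002726)/22000 = 0.0002271 A
|I_R1| = 0.0002271 A

Final answer: |I_R1| = 0.0002271 A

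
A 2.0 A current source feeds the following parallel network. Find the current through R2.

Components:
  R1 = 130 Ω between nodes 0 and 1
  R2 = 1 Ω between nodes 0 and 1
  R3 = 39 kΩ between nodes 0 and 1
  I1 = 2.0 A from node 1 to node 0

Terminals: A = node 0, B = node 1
All resistors sit directly between nodes 0 and 1, so they are in parallel and share one voltage V; the full source current 2 A splits among them.
1/R_par = 1/130 + 1/1 + 1/39000 = 1.008 S  =>  R_par = 0.9923 Ω
V = I × R_par = 2 × 0.9923 = 1.985 V
I_R2 = V/R2 = 1.985/1 = 1.985 A

Final answer: 1.985 A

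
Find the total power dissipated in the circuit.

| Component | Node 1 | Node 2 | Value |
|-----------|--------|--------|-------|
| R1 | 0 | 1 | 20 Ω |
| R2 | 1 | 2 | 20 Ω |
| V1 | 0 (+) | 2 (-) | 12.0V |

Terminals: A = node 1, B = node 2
Nodal analysis, taking node 2 as the 0 V reference.
Source V1 fixes V_0 = 12 V.
KCL at each unknown node (sum of currents leaving = 0; resistances in Ω):
  Node 1: (V_1 - 12)/20 + (V_1 - 0)/20 = 0
Collecting terms: 0.1 × V_1 = 0.6  =>  V_1 = 6 V
Power in each resistor, P = (ΔV)²/R:
  P_R1 = (12 - 6)²/20 = 1.8 W
  P_R2 = (6 - 0)²/20 = 1.8 W
P_total = P_R1 + P_R2 = 3.6 W

Final answer: 3.6 W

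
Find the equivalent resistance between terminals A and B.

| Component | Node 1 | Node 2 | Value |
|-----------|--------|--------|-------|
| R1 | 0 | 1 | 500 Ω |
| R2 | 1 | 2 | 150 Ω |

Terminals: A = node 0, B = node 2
Reduce the network between node 0 (A) and node 2 (B) by series/parallel combination:
  Rs1 = R1 + R2 (series, joined only at node 1) = 500 + 150 = 650 Ω
R_eq = 650 Ω

Final answer: 650 Ω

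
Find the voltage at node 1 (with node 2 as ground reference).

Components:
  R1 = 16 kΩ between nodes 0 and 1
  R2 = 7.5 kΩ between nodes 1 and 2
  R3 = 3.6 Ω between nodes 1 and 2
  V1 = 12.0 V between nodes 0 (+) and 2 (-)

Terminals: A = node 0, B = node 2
Nodal analysis, taking node 2 as the 0 V reference.
Source V1 fixes V_0 = 12 V.
KCL at each unknown node (sum of currents leaving = 0; resistances in Ω):
  Node 1: (V_1 - 12)/16000 + (V_1 - 0)/7500 + (V_1 - 0)/3.6 = 0
Collecting terms: 0.278 × V_1 = 0.00075  =>  V_1 = 0.002698 V
The requested potential is V_1 = 0.002698 V.

Final answer: V_1 = 0.002698 V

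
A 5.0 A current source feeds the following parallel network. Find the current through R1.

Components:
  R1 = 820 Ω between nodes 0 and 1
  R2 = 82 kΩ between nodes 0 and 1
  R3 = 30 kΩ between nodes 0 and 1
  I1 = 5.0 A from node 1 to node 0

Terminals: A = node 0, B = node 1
All resistors sit directly between nodes 0 and 1, so they are in parallel and share one voltage V; the full source current 5 A splits among them.
1/R_par = 1/820 + 1/82000 + 1/30000 = 0.001265 S  =>  R_par = 790.5 Ω
V = I × R_par = 5 × 790.5 = 3952 V
I_R1 = V/R1 = 3952/820 = 4.82 A

Final answer: 4.82 A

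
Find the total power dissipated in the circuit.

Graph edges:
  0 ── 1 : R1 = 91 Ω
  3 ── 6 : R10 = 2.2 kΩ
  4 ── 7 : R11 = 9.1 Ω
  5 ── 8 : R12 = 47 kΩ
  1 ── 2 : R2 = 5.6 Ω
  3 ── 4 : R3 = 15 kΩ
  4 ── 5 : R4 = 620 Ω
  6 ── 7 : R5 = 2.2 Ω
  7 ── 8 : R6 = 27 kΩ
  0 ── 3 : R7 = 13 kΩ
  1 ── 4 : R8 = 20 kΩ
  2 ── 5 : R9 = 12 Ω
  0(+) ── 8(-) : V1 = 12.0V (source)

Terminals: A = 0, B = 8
Nodal analysis, taking node 8 as the 0 V reference.
Source V1 fixes V_0 = 12 V.
KCL at each unknown node (sum of currents leaving = 0; resistances in Ω):
  Node 1: (V_1 - 12)/91 + (V_1 - V_2)/5.6 + (V_1 - V_4)/20000 = 0
  Node 2: (V_2 - V_1)/5.6 + (V_2 - V_5)/12 = 0
  Node 3: (V_3 - V_4)/15000 + (V_3 - 12)/13000 + (V_3 - V_6)/2200 = 0
  Node 4: (V_4 - V_3)/15000 + (V_4 - V_5)/620 + (V_4 - V_1)/20000 + (V_4 - V_7)/9.1 = 0
  Node 5: (V_5 - V_4)/620 + (V_5 - V_2)/12 + (V_5 - 0)/47000 = 0
  Node 6: (V_6 - V_7)/2.2 + (V_6 - V_3)/2200 = 0
  Node 7: (V_7 - V_6)/2.2 + (V_7 - 0)/27000 + (V_7 - V_4)/9.1 = 0
Collecting terms (coefficients in siemens):
  0.1896·V_1 - 0.1786·V_2 - 0.00005·V_4 = 0.1319
  0.2619·V_2 - 0.1786·V_1 - 0.08333·V_5 = 0
  0.0005981·V_3 - 0.00006667·V_4 - 0.0004545·V_6 = 0.0009231
  0.1116·V_4 - 0.00005·V_1 - 0.00006667·V_3 - 0.001613·V_5 - 0.1099·V_7 = 0
  0.08497·V_5 - 0.08333·V_2 - 0.001613·V_4 = 0
  0.455·V_6 - 0.0004545·V_3 - 0.4545·V_7 = 0
  0.5645·V_7 - 0.1099·V_4 - 0.4545·V_6 = 0
Solving these 7 simultaneous equations (Gaussian elimination) gives:
  V_1 = 11.94 V, V_2 = 11.94 V, V_3 = 11.72 V, V_4 = 11.68 V
  V_5 = 11.93 V, V_6 = 11.68 V, V_7 = 11.68 V
Power in each resistor, P = (ΔV)²/R:
  P_R1 = (12 - 11.94)²/91 = 0.00004021 W
  P_R2 = (11.94 - 11.94)²/5.6 = 0.000002379 W
  P_R3 = (11.72 - 11.68)²/15000 = 0.00000009709 W
  P_R4 = (11.68 - 11.93)²/620 = 0.00009821 W
  P_R5 = (11.68 - 11.68)²/2.2 = 0.0000000007973 W
  P_R6 = (11.68 - 0)²/27000 = 0.005051 W
  P_R7 = (12 - 11.72)²/13000 = 0.000006055 W
  P_R8 = (11.94 - 11.68)²/20000 = 0.000003334 W
  P_R9 = (11.94 - 11.93)²/12 = 0.000005098 W
  P_R10 = (11.72 - 11.68)²/2200 = 0.0000007973 W
  P_R11 = (11.68 - 11.68)²/9.1 = 0.000001556 W
  P_R12 = (11.93 - 0)²/47000 = 0.003027 W
P_total = P_R1 + P_R2 + P_R3 + P_R4 + P_R5 + P_R6 + P_R7 + P_R8 + P_R9 + P_R10 + P_R11 + P_R12 = 0.008235 W

Final answer: 0.008235 W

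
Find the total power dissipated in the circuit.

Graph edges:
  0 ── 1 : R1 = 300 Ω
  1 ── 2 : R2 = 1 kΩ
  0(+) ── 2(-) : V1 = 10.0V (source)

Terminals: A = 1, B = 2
Nodal analysis, taking node 2 as the 0 V reference.
Source V1 fixes V_0 = 10 V.
KCL at each unknown node (sum of currents leaving = 0; resistances in Ω):
  Node 1: (V_1 - 10)/300 + (V_1 - 0)/1000 = 0
Collecting terms: 0.004333 × V_1 = 0.03333  =>  V_1 = 7.692 V
Power in each resistor, P = (ΔV)²/R:
  P_R1 = (10 - 7.692)²/300 = 0.01775 W
  P_R2 = (7.692 - 0)²/1000 = 0.05917 W
P_total = P_R1 + P_R2 = 0.07692 W

Final answer: 0.07692 W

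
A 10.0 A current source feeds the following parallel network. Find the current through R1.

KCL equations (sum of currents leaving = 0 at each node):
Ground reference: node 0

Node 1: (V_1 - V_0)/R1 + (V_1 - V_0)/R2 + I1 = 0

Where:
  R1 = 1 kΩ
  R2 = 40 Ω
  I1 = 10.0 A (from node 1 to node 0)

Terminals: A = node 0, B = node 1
All resistors sit directly between nodes 0 and 1, so they are in parallel and share one voltage V; the full source current 10 A splits among them.
1/R_par = 1/1000 + 1/40 = 0.026 S  =>  R_par = 38.46 Ω
V = I × R_par = 10 × 38.46 = 384.6 V
I_R1 = V/R1 = 384.6/1000 = 0.3846 A

Final answer: 0.3846 A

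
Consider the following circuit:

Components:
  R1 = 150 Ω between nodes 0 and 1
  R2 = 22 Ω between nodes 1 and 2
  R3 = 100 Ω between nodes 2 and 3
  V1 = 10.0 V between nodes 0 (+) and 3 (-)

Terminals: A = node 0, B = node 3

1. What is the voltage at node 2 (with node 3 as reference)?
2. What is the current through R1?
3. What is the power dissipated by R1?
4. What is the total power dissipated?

Nodal analysis, taking node 3 as the 0 V reference.
Source V1 fixes V_0 = 10 V.
KCL at each unknown node (sum of currents leaving = 0; resistances in Ω):
  Node 1: (V_1 - 10)/150 + (V_1 - V_2)/22 = 0
  Node 2: (V_2 - V_1)/22 + (V_2 - 0)/100 = 0
Collecting terms (coefficients in siemens):
  0.05212·V_1 - 0.04545·V_2 = 0.06667
  0.05545·V_2 - 0.04545·V_1 = 0
Determinant D = (0.05212)(0.05545) - (-0.04545)(-0.04545) = 0.0008242
V_1 = [(0.06667)(0.05545) - (-0.04545)(0)]/D = 4.485 V
V_2 = [(0.05212)(0) - (0.06667)(-0.04545)]/D = 3.676 V
Part 1:
  Read off the nodal solution: V_2 = 3.676 V
Part 2:
  I_R1 = (V_0 - V_1)/R1 = (10 - 4.485)/150 = 0.03676 A
  Magnitude: I_R1 = 0.03676 A
Part 3:
  I_R1 = (V_0 - V_1)/R1 = (10 - 4.485)/150 = 0.03676 A
  P_R1 = I_R1² × R1 = (0.03676)² × 150 = 0.2027 W
Part 4:
  Power in each resistor, P = (ΔV)²/R:
    P_R1 = (10 - 4.485)²/150 = 0.2027 W
    P_R2 = (4.485 - 3.676)²/22 = 0.02974 W
    P_R3 = (3.676 - 0)²/100 = 0.1352 W
  P_total = P_R1 + P_R2 + P_R3 = 0.3676 W

Final answers:
1. V_2 = 3.676 V
2. I_R1 = 0.03676 A
3. P_R1 = 0.2027 W
4. P_total = 0.3676 W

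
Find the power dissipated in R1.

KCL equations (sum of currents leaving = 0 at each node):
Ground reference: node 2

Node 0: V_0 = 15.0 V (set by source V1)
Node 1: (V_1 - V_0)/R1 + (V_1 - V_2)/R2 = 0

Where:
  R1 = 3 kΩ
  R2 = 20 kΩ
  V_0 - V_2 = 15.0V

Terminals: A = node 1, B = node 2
Nodal analysis, taking node 2 as the 0 V reference.
Source V1 fixes V_0 = 15 V.
KCL at each unknown node (sum of currents leaving = 0; resistances in Ω):
  Node 1: (V_1 - 15)/3000 + (V_1 - 0)/20000 = 0
Collecting terms: 0.0003833 × V_1 = 0.005  =>  V_1 = 13.04 V
I_R1 = (V_0 - V_1)/R1 = (15 - 13.04)/3000 = 0.0006522 A
P_R1 = I_R1² × R1 = (0.0006522)² × 3000 = 0.001276 W

Final answer: 0.001276 W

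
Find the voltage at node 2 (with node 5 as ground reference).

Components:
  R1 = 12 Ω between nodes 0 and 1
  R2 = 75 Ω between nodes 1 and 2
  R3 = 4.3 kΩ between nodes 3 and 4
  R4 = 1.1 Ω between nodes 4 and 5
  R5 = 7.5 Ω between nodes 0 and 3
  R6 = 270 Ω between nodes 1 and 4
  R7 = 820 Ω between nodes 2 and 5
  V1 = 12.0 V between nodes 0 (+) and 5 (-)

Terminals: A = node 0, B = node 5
Nodal analysis, taking node 5 as the 0 V reference.
Source V1 fixes V_0 = 12 V.
KCL at each unknown node (sum of currents leaving = 0; resistances in Ω):
  Node 1: (V_1 - 12)/12 + (V_1 - V_2)/75 + (V_1 - V_4)/270 = 0
  Node 2: (V_2 - V_1)/75 + (V_2 - 0)/820 = 0
  Node 3: (V_3 - V_4)/4300 + (V_3 - 12)/7.5 = 0
  Node 4: (V_4 - V_3)/4300 + (V_4 - 0)/1.1 + (V_4 - V_1)/270 = 0
Collecting terms (coefficients in siemens):
  0.1004·V_1 - 0.01333·V_2 - 0.003704·V_4 = 1
  0.01455·V_2 - 0.01333·V_1 = 0
  0.1336·V_3 - 0.0002326·V_4 = 1.6
  0.913·V_4 - 0.003704·V_1 - 0.0002326·V_3 = 0
Solving these 4 simultaneous equations (Gaussian elimination) gives:
  V_1 = 11.35 V, V_2 = 10.4 V, V_3 = 11.98 V, V_4 = 0.04908 V
The requested potential is V_2 = 10.4 V.

Final answer: V_2 = 10.4 V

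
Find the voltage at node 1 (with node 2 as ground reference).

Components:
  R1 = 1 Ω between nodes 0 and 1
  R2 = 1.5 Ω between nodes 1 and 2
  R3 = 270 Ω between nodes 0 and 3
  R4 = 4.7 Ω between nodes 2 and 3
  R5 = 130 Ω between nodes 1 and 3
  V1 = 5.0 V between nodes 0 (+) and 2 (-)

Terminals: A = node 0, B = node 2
Nodal analysis, taking node 2 as the 0 V reference.
Source V1 fixes V_0 = 5 V.
KCL at each unknown node (sum of currents leaving = 0; resistances in Ω):
  Node 1: (V_1 - 5)/1 + (V_1 - 0)/1.5 + (V_1 - V_3)/130 = 0
  Node 3: (V_3 - 5)/270 + (V_3 - 0)/4.7 + (V_3 - V_1)/130 = 0
Collecting terms (coefficients in siemens):
  1.674·V_1 - 0.007692·V_3 = 5
  0.2242·V_3 - 0.007692·V_1 = 0.01852
Determinant D = (1.674)(0.2242) - (-0.007692)(-0.007692) = 0.3753
V_1 = [(5)(0.2242) - (-0.007692)(0.01852)]/D = 2.987 V
V_3 = [(1.674)(0.01852) - (5)(-0.007692)]/D = 0.1851 V
The requested potential is V_1 = 2.987 V.

Final answer: V_1 = 2.987 V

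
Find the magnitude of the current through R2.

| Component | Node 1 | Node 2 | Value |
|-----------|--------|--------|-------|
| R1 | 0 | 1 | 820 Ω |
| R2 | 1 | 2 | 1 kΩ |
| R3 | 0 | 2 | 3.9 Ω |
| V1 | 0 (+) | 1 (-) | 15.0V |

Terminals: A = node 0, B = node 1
Nodal analysis, taking node 1 as the 0 V reference.
Source V1 fixes V_0 = 15 V.
KCL at each unknown node (sum of currents leaving = 0; resistances in Ω):
  Node 2: (V_2 - 0)/1000 + (V_2 - 15)/3.9 = 0
Collecting terms: 0.2574 × V_2 = 3.846  =>  V_2 = 14.94 V
I_R2 = (V_1 - V_2)/R2 = (0 - 14.94)/1000 = -0.01494 A
|I_R2| = 0.01494 A

Final answer: |I_R2| = 0.01494 A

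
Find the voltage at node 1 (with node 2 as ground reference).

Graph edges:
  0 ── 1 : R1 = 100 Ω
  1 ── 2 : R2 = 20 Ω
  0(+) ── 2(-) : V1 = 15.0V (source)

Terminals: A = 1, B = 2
Nodal analysis, taking node 2 as the 0 V reference.
Source V1 fixes V_0 = 15 V.
KCL at each unknown node (sum of currents leaving = 0; resistances in Ω):
  Node 1: (V_1 - 15)/100 + (V_1 - 0)/20 = 0
Collecting terms: 0.06 × V_1 = 0.15  =>  V_1 = 2.5 V
The requested potential is V_1 = 2.5 V.

Final answer: V_1 = 2.5 V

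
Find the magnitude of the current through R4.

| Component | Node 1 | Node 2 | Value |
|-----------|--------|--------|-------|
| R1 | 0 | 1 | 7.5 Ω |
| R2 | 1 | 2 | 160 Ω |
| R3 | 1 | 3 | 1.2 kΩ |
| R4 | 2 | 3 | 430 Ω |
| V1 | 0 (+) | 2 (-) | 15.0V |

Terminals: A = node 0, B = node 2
Nodal analysis, taking node 2 as the 0 V reference.
Source V1 fixes V_0 = 15 V.
KCL at each unknown node (sum of currents leaving = 0; resistances in Ω):
  Node 1: (V_1 - 15)/7.5 + (V_1 - 0)/160 + (V_1 - V_3)/1200 = 0
  Node 3: (V_3 - V_1)/1200 + (V_3 - 0)/430 = 0
Collecting terms (coefficients in siemens):
  0.1404·V_1 - 0.0008333·V_3 = 2
  0.003159·V_3 - 0.0008333·V_1 = 0
Determinant D = (0.1404)(0.003159) - (-0.0008333)(-0.0008333) = 0.0004429
V_1 = [(2)(0.003159) - (-0.0008333)(0)]/D = 14.27 V
V_3 = [(0.1404)(0) - (2)(-0.0008333)]/D = 3.763 V
I_R4 = (V_2 - V_3)/R4 = (0 - 3.763)/430 = -0.008752 A
|I_R4| = 0.008752 A

Final answer: |I_R4| = 0.008752 A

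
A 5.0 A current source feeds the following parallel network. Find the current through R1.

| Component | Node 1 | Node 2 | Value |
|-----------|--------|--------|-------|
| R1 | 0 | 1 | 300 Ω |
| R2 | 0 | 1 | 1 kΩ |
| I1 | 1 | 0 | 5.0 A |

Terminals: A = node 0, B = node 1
All resistors sit directly between nodes 0 and 1, so they are in parallel and share one voltage V; the full source current 5 A splits among them.
1/R_par = 1/300 + 1/1000 = 0.004333 S  =>  R_par = 230.8 Ω
V = I × R_par = 5 × 230.8 = 1154 V
I_R1 = V/R1 = 1154/300 = 3.846 A

Final answer: 3.846 A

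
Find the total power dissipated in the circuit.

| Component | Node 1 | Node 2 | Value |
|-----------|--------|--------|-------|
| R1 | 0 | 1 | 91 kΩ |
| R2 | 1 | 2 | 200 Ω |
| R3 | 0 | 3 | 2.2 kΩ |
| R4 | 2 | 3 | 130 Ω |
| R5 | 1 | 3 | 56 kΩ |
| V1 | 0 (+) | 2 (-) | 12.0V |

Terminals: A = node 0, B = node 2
Nodal analysis, taking node 2 as the 0 V reference.
Source V1 fixes V_0 = 12 V.
KCL at each unknown node (sum of currents leaving = 0; resistances in Ω):
  Node 1: (V_1 - 12)/91000 + (V_1 - 0)/200 + (V_1 - V_3)/56000 = 0
  Node 3: (V_3 - 12)/2200 + (V_3 - 0)/130 + (V_3 - V_1)/56000 = 0
Collecting terms (coefficients in siemens):
  0.005029·V_1 - 0.00001786·V_3 = 0.0001319
  0.008165·V_3 - 0.00001786·V_1 = 0.005455
Determinant D = (0.005029)(0.008165) - (-0.00001786)(-0.00001786) = 0.00004106
V_1 = [(0.0001319)(0.008165) - (-0.00001786)(0.005455)]/D = 0.02859 V
V_3 = [(0.005029)(0.005455) - (0.0001319)(-0.00001786)]/D = 0.6681 V
Power in each resistor, P = (ΔV)²/R:
  P_R1 = (12 - 0.02859)²/91000 = 0.001575 W
  P_R2 = (0.02859 - 0)²/200 = 0.000004088 W
  P_R3 = (12 - 0.6681)²/2200 = 0.05837 W
  P_R4 = (0 - 0.6681)²/130 = 0.003434 W
  P_R5 = (0.02859 - 0.6681)²/56000 = 0.000007304 W
P_total = P_R1 + P_R2 + P_R3 + P_R4 + P_R5 = 0.06339 W

Final answer: 0.06339 W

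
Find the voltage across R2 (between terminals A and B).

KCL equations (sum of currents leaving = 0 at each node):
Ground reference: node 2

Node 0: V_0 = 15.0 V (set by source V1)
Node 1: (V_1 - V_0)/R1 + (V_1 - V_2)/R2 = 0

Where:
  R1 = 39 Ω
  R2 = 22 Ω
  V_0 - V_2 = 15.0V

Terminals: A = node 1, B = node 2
R1 and R2 are in series across V1 (node 0 → node 1 → node 2), and the output A–B is taken across R2, so this is a voltage divider.
Series current: I = V1/(R1 + R2) = 15/(39 + 22) = 15/61 = 0.2459 A
V_R2 = I × R2 = V1 × R2/(R1 + R2) = 15 × 22/61 = 5.41 V

Final answer: 5.41 V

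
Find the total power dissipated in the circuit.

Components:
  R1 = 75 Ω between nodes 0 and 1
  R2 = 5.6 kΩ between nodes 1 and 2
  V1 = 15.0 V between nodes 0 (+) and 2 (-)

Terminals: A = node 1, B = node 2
Nodal analysis, taking node 2 as the 0 V reference.
Source V1 fixes V_0 = 15 V.
KCL at each unknown node (sum of currents leaving = 0; resistances in Ω):
  Node 1: (V_1 - 15)/75 + (V_1 - 0)/5600 = 0
Collecting terms: 0.01351 × V_1 = 0.2  =>  V_1 = 14.8 V
Power in each resistor, P = (ΔV)²/R:
  P_R1 = (15 - 14.8)²/75 = 0.000524 W
  P_R2 = (14.8 - 0)²/5600 = 0.03912 W
P_total = P_R1 + P_R2 = 0.03965 W

Final answer: 0.03965 W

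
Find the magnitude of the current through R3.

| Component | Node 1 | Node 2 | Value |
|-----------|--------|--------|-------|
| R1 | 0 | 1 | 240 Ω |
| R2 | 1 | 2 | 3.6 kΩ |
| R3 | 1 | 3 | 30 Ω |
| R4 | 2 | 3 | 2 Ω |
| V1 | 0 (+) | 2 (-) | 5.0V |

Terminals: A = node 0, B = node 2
Nodal analysis, taking node 2 as the 0 V reference.
Source V1 fixes V_0 = 5 V.
KCL at each unknown node (sum of currents leaving = 0; resistances in Ω):
  Node 1: (V_1 - 5)/240 + (V_1 - 0)/3600 + (V_1 - V_3)/30 = 0
  Node 3: (V_3 - V_1)/30 + (V_3 - 0)/2 = 0
Collecting terms (coefficients in siemens):
  0.03778·V_1 - 0.03333·V_3 = 0.02083
  0.5333·V_3 - 0.03333·V_1 = 0
Determinant D = (0.03778)(0.5333) - (-0.03333)(-0.03333) = 0.01904
V_1 = [(0.02083)(0.5333) - (-0.03333)(0)]/D = 0.5837 V
V_3 = [(0.03778)(0) - (0.02083)(-0.03333)]/D = 0.03648 V
I_R3 = (V_1 - V_3)/R3 = (0.5837 - 0.03648)/30 = 0.01824 A
|I_R3| = 0.01824 A

Final answer: |I_R3| = 0.01824 A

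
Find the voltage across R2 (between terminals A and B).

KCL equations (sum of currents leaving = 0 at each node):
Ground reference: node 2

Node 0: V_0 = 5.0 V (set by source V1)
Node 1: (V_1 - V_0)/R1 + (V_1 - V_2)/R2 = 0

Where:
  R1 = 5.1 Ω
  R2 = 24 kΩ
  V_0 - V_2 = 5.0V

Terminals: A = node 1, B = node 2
R1 and R2 are in series across V1 (node 0 → node 1 → node 2), and the output A–B is taken across R2, so this is a voltage divider.
Series current: I = V1/(R1 + R2) = 5/(5.1 + 24000) = 5/24010 = 0.0002083 A
V_R2 = I × R2 = V1 × R2/(R1 + R2) = 5 × 24000/24010 = 4.999 V

Final answer: 4.999 V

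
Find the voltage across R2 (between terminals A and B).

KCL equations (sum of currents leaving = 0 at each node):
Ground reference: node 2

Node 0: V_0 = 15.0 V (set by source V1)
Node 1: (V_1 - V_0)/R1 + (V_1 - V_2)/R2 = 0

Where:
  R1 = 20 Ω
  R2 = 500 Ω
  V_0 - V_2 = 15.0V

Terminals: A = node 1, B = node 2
R1 and R2 are in series across V1 (node 0 → node 1 → node 2), and the output A–B is taken across R2, so this is a voltage divider.
Series current: I = V1/(R1 + R2) = 15/(20 + 500) = 15/520 = 0.02885 A
V_R2 = I × R2 = V1 × R2/(R1 + R2) = 15 × 500/520 = 14.42 V

Final answer: 14.42 V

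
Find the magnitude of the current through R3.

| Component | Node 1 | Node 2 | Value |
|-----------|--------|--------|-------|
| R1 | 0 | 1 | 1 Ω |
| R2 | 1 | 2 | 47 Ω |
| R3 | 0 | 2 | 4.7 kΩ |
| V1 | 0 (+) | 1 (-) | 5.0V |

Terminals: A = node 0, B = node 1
Nodal analysis, taking node 1 as the 0 V reference.
Source V1 fixes V_0 = 5 V.
KCL at each unknown node (sum of currents leaving = 0; resistances in Ω):
  Node 2: (V_2 - 0)/47 + (V_2 - 5)/4700 = 0
Collecting terms: 0.02149 × V_2 = 0.001064  =>  V_2 = 0.0495 V
I_R3 = (V_0 - V_2)/R3 = (5 - 0.0495)/4700 = 0.001053 A
|I_R3| = 0.001053 A

Final answer: |I_R3| = 0.001053 A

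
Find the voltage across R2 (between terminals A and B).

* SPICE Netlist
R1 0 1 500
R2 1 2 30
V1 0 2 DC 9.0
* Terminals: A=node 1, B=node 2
R1 and R2 are in series across V1 (node 0 → node 1 → node 2), and the output A–B is taken across R2, so this is a voltage divider.
Series current: I = V1/(R1 + R2) = 9/(500 + 30) = 9/530 = 0.01698 A
V_R2 = I × R2 = V1 × R2/(R1 + R2) = 9 × 30/530 = 0.5094 V

Final answer: 0.5094 V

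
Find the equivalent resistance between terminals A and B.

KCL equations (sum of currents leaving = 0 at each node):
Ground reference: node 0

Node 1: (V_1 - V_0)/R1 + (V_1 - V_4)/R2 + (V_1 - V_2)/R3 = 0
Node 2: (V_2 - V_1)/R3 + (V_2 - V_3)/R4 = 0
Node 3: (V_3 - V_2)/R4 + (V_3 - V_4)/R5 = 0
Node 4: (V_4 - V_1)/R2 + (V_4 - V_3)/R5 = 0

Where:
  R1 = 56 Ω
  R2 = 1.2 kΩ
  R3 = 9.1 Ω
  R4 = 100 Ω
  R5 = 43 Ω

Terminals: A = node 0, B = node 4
Reduce the network between node 0 (A) and node 4 (B) by series/parallel combination:
  Rs1 = R3 + R4 (series, joined only at node 2) = 9.1 + 100 = 109.1 Ω
  Rs2 = R5 + Rs1 (series, joined only at node 3) = 43 + 109.1 = 152.1 Ω
  Rp1 = R2 ‖ Rs2 (parallel, both between nodes 1 and 4) = 1/(1/1200 + 1/152.1) = 135 Ω
  Rs3 = R1 + Rp1 (series, joined only at node 1) = 56 + 135 = 191 Ω
R_eq = 191 Ω

Final answer: 191 Ω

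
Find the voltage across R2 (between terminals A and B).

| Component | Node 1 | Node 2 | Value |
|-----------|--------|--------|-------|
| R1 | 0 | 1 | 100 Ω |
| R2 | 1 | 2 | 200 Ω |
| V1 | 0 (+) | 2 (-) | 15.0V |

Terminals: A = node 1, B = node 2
R1 and R2 are in series across V1 (node 0 → node 1 → node 2), and the output A–B is taken across R2, so this is a voltage divider.
Series current: I = V1/(R1 + R2) = 15/(100 + 200) = 15/300 = 0.05 A
V_R2 = I × R2 = V1 × R2/(R1 + R2) = 15 × 200/300 = 10 V

Final answer: 10 V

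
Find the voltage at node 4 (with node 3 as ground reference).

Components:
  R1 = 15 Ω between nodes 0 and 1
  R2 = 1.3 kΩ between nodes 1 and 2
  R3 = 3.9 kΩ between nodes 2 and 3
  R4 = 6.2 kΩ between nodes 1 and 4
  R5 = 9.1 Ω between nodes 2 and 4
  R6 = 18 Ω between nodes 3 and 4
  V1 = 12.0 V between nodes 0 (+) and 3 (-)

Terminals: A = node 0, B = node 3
Nodal analysis, taking node 3 as the 0 V reference.
Source V1 fixes V_0 = 12 V.
KCL at each unknown node (sum of currents leaving = 0; resistances in Ω):
  Node 1: (V_1 - 12)/15 + (V_1 - V_2)/1300 + (V_1 - V_4)/6200 = 0
  Node 2: (V_2 - V_1)/1300 + (V_2 - 0)/3900 + (V_2 - V_4)/9.1 = 0
  Node 4: (V_4 - V_1)/6200 + (V_4 - V_2)/9.1 + (V_4 - 0)/18 = 0
Collecting terms (coefficients in siemens):
  0.0676·V_1 - 0.0007692·V_2 - 0.0001613·V_4 = 0.8
  0.1109·V_2 - 0.0007692·V_1 - 0.1099·V_4 = 0
  0.1656·V_4 - 0.0001613·V_1 - 0.1099·V_2 = 0
Solving these 3 simultaneous equations (Gaussian elimination) gives:
  V_1 = 11.84 V, V_2 = 0.273 V, V_4 = 0.1927 V
The requested potential is V_4 = 0.1927 V.

Final answer: V_4 = 0.1927 V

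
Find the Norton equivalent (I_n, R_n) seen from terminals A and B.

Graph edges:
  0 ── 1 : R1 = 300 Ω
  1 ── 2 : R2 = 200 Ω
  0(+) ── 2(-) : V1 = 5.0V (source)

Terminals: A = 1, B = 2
Find the Thévenin equivalent first; then I_n = V_th/R_th and R_n = R_th.
Step 1 — V_th is the open-circuit voltage V_A - V_B (nothing connected across the terminals).
Nodal analysis, taking node 2 as the 0 V reference.
Source V1 fixes V_0 = 5 V.
KCL at each unknown node (sum of currents leaving = 0; resistances in Ω):
  Node 1: (V_1 - 5)/300 + (V_1 - 0)/200 = 0
Collecting terms: 0.008333 × V_1 = 0.01667  =>  V_1 = 2 V
V_th = V_1 - V_2 = 2 - 0 = 2 V
Step 2 — R_th: zero the source — replace V1 by a short circuit (node 2 merges into node 0) — and find the resistance seen between A (node 1) and B (node 0).
Reduce the network between node 1 (A) and node 0 (B) by series/parallel combination:
  Rp1 = R1 ‖ R2 (parallel, both between nodes 0 and 1) = 1/(1/300 + 1/200) = 120 Ω
R_th = 120 Ω
I_n = V_th/R_th = 2/120 = 0.01667 A, and R_n = R_th = 120 Ω

Final answer: I_n = 0.01667 A, R_n = 120 Ω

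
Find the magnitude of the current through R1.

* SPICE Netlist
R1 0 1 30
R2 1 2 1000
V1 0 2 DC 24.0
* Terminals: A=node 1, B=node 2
Nodal analysis, taking node 2 as the 0 V reference.
Source V1 fixes V_0 = 24 V.
KCL at each unknown node (sum of currents leaving = 0; resistances in Ω):
  Node 1: (V_1 - 24)/30 + (V_1 - 0)/1000 = 0
Collecting terms: 0.03433 × V_1 = 0.8  =>  V_1 = 23.3 V
I_R1 = (V_0 - V_1)/R1 = (24 - 23.3)/30 = 0.0233 A
|I_R1| = 0.0233 A

Final answer: |I_R1| = 0.0233 A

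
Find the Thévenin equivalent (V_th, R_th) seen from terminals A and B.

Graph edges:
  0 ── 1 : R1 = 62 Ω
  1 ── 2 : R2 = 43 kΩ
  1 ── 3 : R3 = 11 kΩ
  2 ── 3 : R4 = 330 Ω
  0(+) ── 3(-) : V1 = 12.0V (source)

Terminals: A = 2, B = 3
Step 1 — V_th is the open-circuit voltage V_A - V_B (nothing connected across the terminals).
Nodal analysis, taking node 3 as the 0 V reference.
Source V1 fixes V_0 = 12 V.
KCL at each unknown node (sum of currents leaving = 0; resistances in Ω):
  Node 1: (V_1 - 12)/62 + (V_1 - V_2)/43000 + (V_1 - 0)/11000 = 0
  Node 2: (V_2 - V_1)/43000 + (V_2 - 0)/330 = 0
Collecting terms (coefficients in siemens):
  0.01624·V_1 - 0.00002326·V_2 = 0.1935
  0.003054·V_2 - 0.00002326·V_1 = 0
Determinant D = (0.01624)(0.003054) - (-0.00002326)(-0.00002326) = 0.0000496
V_1 = [(0.1935)(0.003054) - (-0.00002326)(0)]/D = 11.92 V
V_2 = [(0.01624)(0) - (0.1935)(-0.00002326)]/D = 0.09075 V
V_th = V_2 - V_3 = 0.09075 - 0 = 0.09075 V
Step 2 — R_th: zero the source — replace V1 by a short circuit (node 3 merges into node 0) — and find the resistance seen between A (node 2) and B (node 0).
Reduce the network between node 2 (A) and node 0 (B) by series/parallel combination:
  Rp1 = R1 ‖ R3 (parallel, both between nodes 0 and 1) = 1/(1/62 + 1/11000) = 61.65 Ω
  Rs1 = R2 + Rp1 (series, joined only at node 1) = 43000 + 61.65 = 43060 Ω
  Rp2 = R4 ‖ Rs1 (parallel, both between nodes 0 and 2) = 1/(1/330 + 1/43060) = 327.5 Ω
R_th = 327.5 Ω

Final answer: V_th = 0.09075 V, R_th = 327.5 Ω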